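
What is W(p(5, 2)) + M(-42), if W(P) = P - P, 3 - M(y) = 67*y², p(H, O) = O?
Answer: -118185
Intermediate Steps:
M(y) = 3 - 67*y²
W(P) = 0
W(p(5, 2)) + M(-42) = 0 + (3 - 67*(-42)²) = 0 + (3 - 67*1764) = 0 + (3 - 118188) = 0 - 118185 = -118185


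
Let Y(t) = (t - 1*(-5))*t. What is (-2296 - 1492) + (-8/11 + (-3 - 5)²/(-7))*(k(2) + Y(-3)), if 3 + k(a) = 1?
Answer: -285596/77 ≈ -3709.0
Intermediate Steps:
k(a) = -2 (k(a) = -3 + 1 = -2)
Y(t) = t*(5 + t) (Y(t) = (t + 5)*t = (5 + t)*t = t*(5 + t))
(-2296 - 1492) + (-8/11 + (-3 - 5)²/(-7))*(k(2) + Y(-3)) = (-2296 - 1492) + (-8/11 + (-3 - 5)²/(-7))*(-2 - 3*(5 - 3)) = -3788 + (-8*1/11 + (-8)²*(-⅐))*(-2 - 3*2) = -3788 + (-8/11 + 64*(-⅐))*(-2 - 6) = -3788 + (-8/11 - 64/7)*(-8) = -3788 - 760/77*(-8) = -3788 + 6080/77 = -285596/77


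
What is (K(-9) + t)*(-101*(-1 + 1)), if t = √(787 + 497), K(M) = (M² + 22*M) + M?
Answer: 0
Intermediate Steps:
K(M) = M² + 23*M
t = 2*√321 (t = √1284 = 2*√321 ≈ 35.833)
(K(-9) + t)*(-101*(-1 + 1)) = (-9*(23 - 9) + 2*√321)*(-101*(-1 + 1)) = (-9*14 + 2*√321)*(-101*0) = (-126 + 2*√321)*0 = 0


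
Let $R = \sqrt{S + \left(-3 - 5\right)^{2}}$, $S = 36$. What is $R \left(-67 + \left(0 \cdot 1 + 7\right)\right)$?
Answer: $-600$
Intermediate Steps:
$R = 10$ ($R = \sqrt{36 + \left(-3 - 5\right)^{2}} = \sqrt{36 + \left(-8\right)^{2}} = \sqrt{36 + 64} = \sqrt{100} = 10$)
$R \left(-67 + \left(0 \cdot 1 + 7\right)\right) = 10 \left(-67 + \left(0 \cdot 1 + 7\right)\right) = 10 \left(-67 + \left(0 + 7\right)\right) = 10 \left(-67 + 7\right) = 10 \left(-60\right) = -600$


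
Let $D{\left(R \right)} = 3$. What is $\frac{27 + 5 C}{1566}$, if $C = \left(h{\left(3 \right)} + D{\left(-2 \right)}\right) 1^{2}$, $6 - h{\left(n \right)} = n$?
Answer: $\frac{19}{522} \approx 0.036398$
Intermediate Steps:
$h{\left(n \right)} = 6 - n$
$C = 6$ ($C = \left(\left(6 - 3\right) + 3\right) 1^{2} = \left(\left(6 - 3\right) + 3\right) 1 = \left(3 + 3\right) 1 = 6 \cdot 1 = 6$)
$\frac{27 + 5 C}{1566} = \frac{27 + 5 \cdot 6}{1566} = \left(27 + 30\right) \frac{1}{1566} = 57 \cdot \frac{1}{1566} = \frac{19}{522}$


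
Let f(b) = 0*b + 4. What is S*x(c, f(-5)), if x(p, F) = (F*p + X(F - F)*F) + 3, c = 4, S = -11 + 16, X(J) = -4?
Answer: 15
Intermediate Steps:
f(b) = 4 (f(b) = 0 + 4 = 4)
S = 5
x(p, F) = 3 - 4*F + F*p (x(p, F) = (F*p - 4*F) + 3 = (-4*F + F*p) + 3 = 3 - 4*F + F*p)
S*x(c, f(-5)) = 5*(3 - 4*4 + 4*4) = 5*(3 - 16 + 16) = 5*3 = 15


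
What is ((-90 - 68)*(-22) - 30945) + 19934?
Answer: -7535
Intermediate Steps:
((-90 - 68)*(-22) - 30945) + 19934 = (-158*(-22) - 30945) + 19934 = (3476 - 30945) + 19934 = -27469 + 19934 = -7535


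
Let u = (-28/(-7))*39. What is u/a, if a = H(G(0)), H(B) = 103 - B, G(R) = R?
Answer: 156/103 ≈ 1.5146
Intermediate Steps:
a = 103 (a = 103 - 1*0 = 103 + 0 = 103)
u = 156 (u = -⅐*(-28)*39 = 4*39 = 156)
u/a = 156/103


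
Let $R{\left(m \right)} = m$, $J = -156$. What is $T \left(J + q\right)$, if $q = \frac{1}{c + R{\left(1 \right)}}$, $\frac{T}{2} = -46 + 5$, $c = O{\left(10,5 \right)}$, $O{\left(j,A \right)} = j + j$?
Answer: $\frac{268550}{21} \approx 12788.0$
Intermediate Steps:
$O{\left(j,A \right)} = 2 j$
$c = 20$ ($c = 2 \cdot 10 = 20$)
$T = -82$ ($T = 2 \left(-46 + 5\right) = 2 \left(-41\right) = -82$)
$q = \frac{1}{21}$ ($q = \frac{1}{20 + 1} = \frac{1}{21} \approx 0.047619$)
$T \left(J + q\right) = - 82 \left(-156 + \frac{1}{21}\right) = \left(-82\right) \left(- \frac{3275}{21}\right) = \frac{268550}{21}$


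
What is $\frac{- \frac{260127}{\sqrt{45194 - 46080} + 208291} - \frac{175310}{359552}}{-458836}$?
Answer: $\frac{13543568123013017}{3578740573967690093312} - \frac{37161 i \sqrt{886}}{2843809259433716} \approx 3.7845 \cdot 10^{-6} - 3.8896 \cdot 10^{-10} i$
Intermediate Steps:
$\frac{- \frac{260127}{\sqrt{45194 - 46080} + 208291} - \frac{175310}{359552}}{-458836} = \left(- \frac{260127}{\sqrt{-886} + 208291} - \frac{87655}{179776}\right) \left(- \frac{1}{458836}\right) = \left(- \frac{260127}{i \sqrt{886} + 208291} - \frac{87655}{179776}\right) \left(- \frac{1}{458836}\right) = \left(- \frac{260127}{208291 + i \sqrt{886}} - \frac{87655}{179776}\right) \left(- \frac{1}{458836}\right) = \left(- \frac{87655}{179776} - \frac{260127}{208291 + i \sqrt{886}}\right) \left(- \frac{1}{458836}\right) = \frac{87655}{82487700736} + \frac{37161}{65548 \left(208291 + i \sqrt{886}\right)}$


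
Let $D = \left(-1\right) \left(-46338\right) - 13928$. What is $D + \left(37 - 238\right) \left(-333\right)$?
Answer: $99343$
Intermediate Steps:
$D = 32410$ ($D = 46338 - 13928 = 32410$)
$D + \left(37 - 238\right) \left(-333\right) = 32410 + \left(37 - 238\right) \left(-333\right) = 32410 - -66933 = 32410 + 66933 = 99343$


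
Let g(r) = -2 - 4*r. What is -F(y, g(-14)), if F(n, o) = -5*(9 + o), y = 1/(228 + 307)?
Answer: 315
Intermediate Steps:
y = 1/535 ≈ 0.0018692
F(n, o) = -45 - 5*o
-F(y, g(-14)) = -(-45 - 5*(-2 - 4*(-14))) = -(-45 - 5*(-2 + 56)) = -(-45 - 5*54) = -(-45 - 270) = -1*(-315) = 315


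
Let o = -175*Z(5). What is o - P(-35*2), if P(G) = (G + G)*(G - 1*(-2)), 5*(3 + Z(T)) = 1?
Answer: -9030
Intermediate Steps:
Z(T) = -14/5 (Z(T) = -3 + (⅕)*1 = -3 + ⅕ = -14/5)
o = 490 (o = -175*(-14/5) = 490)
P(G) = 2*G*(2 + G) (P(G) = (2*G)*(G + 2) = (2*G)*(2 + G) = 2*G*(2 + G))
o - P(-35*2) = 490 - 2*(-35*2)*(2 - 35*2) = 490 - 2*(-70)*(2 - 70) = 490 - 2*(-70)*(-68) = 490 - 1*9520 = 490 - 9520 = -9030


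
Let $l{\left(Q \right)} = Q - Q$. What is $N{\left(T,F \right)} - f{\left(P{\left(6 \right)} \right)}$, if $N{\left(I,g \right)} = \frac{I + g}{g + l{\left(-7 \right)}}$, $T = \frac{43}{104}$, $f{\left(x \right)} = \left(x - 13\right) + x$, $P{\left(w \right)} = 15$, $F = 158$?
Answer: $- \frac{262869}{16432} \approx -15.997$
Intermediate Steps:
$f{\left(x \right)} = -13 + 2 x$ ($f{\left(x \right)} = \left(-13 + x\right) + x = -13 + 2 x$)
$T = \frac{43}{104}$ ($T = 43 \cdot \frac{1}{104} = \frac{43}{104} \approx 0.41346$)
$l{\left(Q \right)} = 0$
$N{\left(I,g \right)} = \frac{I + g}{g}$ ($N{\left(I,g \right)} = \frac{I + g}{g + 0} = \frac{I + g}{g}$)
$N{\left(T,F \right)} - f{\left(P{\left(6 \right)} \right)} = \frac{\frac{43}{104} + 158}{158} - \left(-13 + 2 \cdot 15\right) = \frac{1}{158} \cdot \frac{16475}{104} - \left(-13 + 30\right) = \frac{16475}{16432} - 17 = - \frac{262869}{16432}$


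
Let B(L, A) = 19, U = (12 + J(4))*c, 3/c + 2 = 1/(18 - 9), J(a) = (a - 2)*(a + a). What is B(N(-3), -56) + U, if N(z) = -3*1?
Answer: -433/17 ≈ -25.471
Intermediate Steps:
J(a) = 2*a*(-2 + a) (J(a) = (-2 + a)*(2*a) = 2*a*(-2 + a))
c = -27/17 (c = 3/(-2 + 1/(18 - 9)) = 3/(-2 + 1/9) = 3/(-2 + ⅑) = 3/(-17/9) = 3*(-9/17) = -27/17 ≈ -1.5882)
U = -756/17 (U = (12 + 2*4*(-2 + 4))*(-27/17) = (12 + 2*4*2)*(-27/17) = (12 + 16)*(-27/17) = 28*(-27/17) = -756/17 ≈ -44.471)
N(z) = -3
B(N(-3), -56) + U = 19 - 756/17 = -433/17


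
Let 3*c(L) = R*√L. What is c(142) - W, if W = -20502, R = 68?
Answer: 20502 + 68*√142/3 ≈ 20772.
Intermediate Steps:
c(L) = 68*√L/3 (c(L) = (68*√L)/3 = 68*√L/3)
c(142) - W = 68*√142/3 - 1*(-20502) = 68*√142/3 + 20502 = 20502 + 68*√142/3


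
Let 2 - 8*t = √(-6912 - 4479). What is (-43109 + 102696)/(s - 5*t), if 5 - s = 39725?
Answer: -2754176144/1835964685 - 43336*I*√11391/1835964685 ≈ -1.5001 - 0.0025192*I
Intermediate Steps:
s = -39720 (s = 5 - 1*39725 = 5 - 39725 = -39720)
t = ¼ - I*√11391/8 (t = ¼ - √(-6912 - 4479)/8 = ¼ - I*√11391/8 ≈ 0.25 - 13.341*I)
(-43109 + 102696)/(s - 5*t) = (-43109 + 102696)/(-39720 - 5*(¼ - I*√11391/8)) = 59587/(-39720 + (-5/4 + 5*I*√11391/8)) = 59587/(-158885/4 + 5*I*√11391/8)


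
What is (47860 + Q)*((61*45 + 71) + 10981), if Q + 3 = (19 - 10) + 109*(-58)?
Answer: 573182568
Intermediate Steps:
Q = -6316 (Q = -3 + ((19 - 10) + 109*(-58)) = -3 + (9 - 6322) = -3 - 6313 = -6316)
(47860 + Q)*((61*45 + 71) + 10981) = (47860 - 6316)*((61*45 + 71) + 10981) = 41544*((2745 + 71) + 10981) = 41544*(2816 + 10981) = 41544*13797 = 573182568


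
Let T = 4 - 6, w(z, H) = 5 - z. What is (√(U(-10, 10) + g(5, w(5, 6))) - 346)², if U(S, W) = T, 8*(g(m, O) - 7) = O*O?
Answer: (346 - √5)² ≈ 1.1817e+5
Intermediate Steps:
g(m, O) = 7 + O²/8 (g(m, O) = 7 + (O*O)/8 = 7 + O²/8)
T = -2
U(S, W) = -2
(√(U(-10, 10) + g(5, w(5, 6))) - 346)² = (√(-2 + (7 + (5 - 1*5)²/8)) - 346)² = (√(-2 + (7 + (5 - 5)²/8)) - 346)² = (√(-2 + (7 + (⅛)*0²)) - 346)² = (√(-2 + (7 + (⅛)*0)) - 346)² = (√(-2 + (7 + 0)) - 346)² = (√(-2 + 7) - 346)² = (√5 - 346)² = (-346 + √5)²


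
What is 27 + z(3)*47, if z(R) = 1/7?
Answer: 236/7 ≈ 33.714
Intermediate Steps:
z(R) = ⅐
27 + z(3)*47 = 27 + (⅐)*47 = 27 + 47/7 = 236/7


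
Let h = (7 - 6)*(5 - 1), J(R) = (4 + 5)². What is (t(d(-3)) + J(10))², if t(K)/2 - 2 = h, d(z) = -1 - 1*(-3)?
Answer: 8649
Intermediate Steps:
d(z) = 2 (d(z) = -1 + 3 = 2)
J(R) = 81 (J(R) = 9² = 81)
h = 4 (h = 1*4 = 4)
t(K) = 12 (t(K) = 4 + 2*4 = 4 + 8 = 12)
(t(d(-3)) + J(10))² = (12 + 81)² = 93² = 8649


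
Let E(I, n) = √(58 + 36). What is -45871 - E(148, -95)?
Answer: -45871 - √94 ≈ -45881.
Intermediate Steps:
E(I, n) = √94
-45871 - E(148, -95) = -45871 - √94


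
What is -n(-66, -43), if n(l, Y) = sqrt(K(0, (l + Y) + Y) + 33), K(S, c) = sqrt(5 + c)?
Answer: -sqrt(33 + 7*I*sqrt(3)) ≈ -5.8377 - 1.0385*I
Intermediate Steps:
n(l, Y) = sqrt(33 + sqrt(5 + l + 2*Y)) (n(l, Y) = sqrt(sqrt(5 + ((l + Y) + Y)) + 33) = sqrt(sqrt(5 + ((Y + l) + Y)) + 33) = sqrt(sqrt(5 + (l + 2*Y)) + 33) = sqrt(sqrt(5 + l + 2*Y) + 33) = sqrt(33 + sqrt(5 + l + 2*Y)))
-n(-66, -43) = -sqrt(33 + sqrt(5 - 66 + 2*(-43))) = -sqrt(33 + sqrt(5 - 66 - 86)) = -sqrt(33 + sqrt(-147)) = -sqrt(33 + 7*I*sqrt(3))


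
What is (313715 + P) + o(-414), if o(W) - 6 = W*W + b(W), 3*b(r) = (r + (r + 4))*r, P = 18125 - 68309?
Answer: 548645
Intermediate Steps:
P = -50184
b(r) = r*(4 + 2*r)/3 (b(r) = ((r + (r + 4))*r)/3 = ((r + (4 + r))*r)/3 = ((4 + 2*r)*r)/3 = (r*(4 + 2*r))/3 = r*(4 + 2*r)/3)
o(W) = 6 + W**2 + 2*W*(2 + W)/3 (o(W) = 6 + (W*W + 2*W*(2 + W)/3) = 6 + (W**2 + 2*W*(2 + W)/3) = 6 + W**2 + 2*W*(2 + W)/3)
(313715 + P) + o(-414) = (313715 - 50184) + (6 + (4/3)*(-414) + (5/3)*(-414)**2) = 263531 + (6 - 552 + (5/3)*171396) = 263531 + (6 - 552 + 285660) = 263531 + 285114 = 548645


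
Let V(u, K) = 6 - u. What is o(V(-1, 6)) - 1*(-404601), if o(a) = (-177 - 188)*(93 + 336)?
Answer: 248016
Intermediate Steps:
o(a) = -156585 (o(a) = -365*429 = -156585)
o(V(-1, 6)) - 1*(-404601) = -156585 - 1*(-404601) = -156585 + 404601 = 248016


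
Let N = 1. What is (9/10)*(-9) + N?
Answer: -71/10 ≈ -7.1000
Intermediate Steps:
(9/10)*(-9) + N = (9/10)*(-9) + 1 = -81/10 + 1 = -71/10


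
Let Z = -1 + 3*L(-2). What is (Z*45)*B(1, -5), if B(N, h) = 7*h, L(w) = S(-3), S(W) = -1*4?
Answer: 20475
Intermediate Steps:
S(W) = -4
L(w) = -4
Z = -13 (Z = -1 + 3*(-4) = -1 - 12 = -13)
(Z*45)*B(1, -5) = (-13*45)*(7*(-5)) = -585*(-35) = 20475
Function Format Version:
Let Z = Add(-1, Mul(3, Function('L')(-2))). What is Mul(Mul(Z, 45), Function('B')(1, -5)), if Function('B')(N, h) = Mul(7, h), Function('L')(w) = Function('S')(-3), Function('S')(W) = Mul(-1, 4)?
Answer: 20475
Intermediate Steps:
Function('S')(W) = -4
Function('L')(w) = -4
Z = -13 (Z = Add(-1, Mul(3, -4)) = Add(-1, -12) = -13)
Mul(Mul(Z, 45), Function('B')(1, -5)) = Mul(Mul(-13, 45), Mul(7, -5)) = Mul(-585, -35) = 20475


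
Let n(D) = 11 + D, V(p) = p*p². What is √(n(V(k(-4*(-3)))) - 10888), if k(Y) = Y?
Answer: I*√9149 ≈ 95.65*I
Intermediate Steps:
V(p) = p³
√(n(V(k(-4*(-3)))) - 10888) = √((11 + (-4*(-3))³) - 10888) = √((11 + 12³) - 10888) = √((11 + 1728) - 10888) = √(1739 - 10888) = √(-9149) = I*√9149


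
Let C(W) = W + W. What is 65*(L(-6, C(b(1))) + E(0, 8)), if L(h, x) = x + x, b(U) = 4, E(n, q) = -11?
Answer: 325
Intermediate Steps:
C(W) = 2*W
L(h, x) = 2*x
65*(L(-6, C(b(1))) + E(0, 8)) = 65*(2*(2*4) - 11) = 65*(2*8 - 11) = 65*(16 - 11) = 65*5 = 325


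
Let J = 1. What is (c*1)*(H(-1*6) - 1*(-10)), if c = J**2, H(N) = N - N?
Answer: 10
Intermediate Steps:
H(N) = 0
c = 1 (c = 1**2 = 1)
(c*1)*(H(-1*6) - 1*(-10)) = (1*1)*(0 - 1*(-10)) = 1*(0 + 10) = 1*10 = 10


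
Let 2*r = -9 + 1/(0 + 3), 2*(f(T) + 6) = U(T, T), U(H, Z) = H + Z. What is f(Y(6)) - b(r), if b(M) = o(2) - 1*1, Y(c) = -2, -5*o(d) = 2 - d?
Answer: -7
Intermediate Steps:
o(d) = -2/5 + d/5 (o(d) = -(2 - d)/5 = -2/5 + d/5)
f(T) = -6 + T (f(T) = -6 + (T + T)/2 = -6 + (2*T)/2 = -6 + T)
r = -13/3 (r = (-9 + 1/(0 + 3))/2 = (-9 + 1/3)/2 = (1/2)*(-26/3) = -13/3 ≈ -4.3333)
b(M) = -1 (b(M) = (-2/5 + (1/5)*2) - 1*1 = (-2/5 + 2/5) - 1 = 0 - 1 = -1)
f(Y(6)) - b(r) = (-6 - 2) - 1*(-1) = -8 + 1 = -7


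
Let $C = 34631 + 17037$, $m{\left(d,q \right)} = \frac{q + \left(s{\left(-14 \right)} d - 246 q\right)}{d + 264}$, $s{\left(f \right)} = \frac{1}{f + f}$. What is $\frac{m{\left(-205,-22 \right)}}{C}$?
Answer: $\frac{151125}{85355536} \approx 0.0017705$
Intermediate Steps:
$s{\left(f \right)} = \frac{1}{2 f}$
$m{\left(d,q \right)} = \frac{- 245 q - \frac{d}{28}}{264 + d}$ ($m{\left(d,q \right)} = \frac{q + \left(\frac{1}{2 \left(-14\right)} d - 246 q\right)}{d + 264} = \frac{q + \left(\frac{1}{2} \left(- \frac{1}{14}\right) d - 246 q\right)}{264 + d} = \frac{q - \left(246 q + \frac{d}{28}\right)}{264 + d} = \frac{- 245 q - \frac{d}{28}}{264 + d}$)
$C = 51668$
$\frac{m{\left(-205,-22 \right)}}{C} = \frac{\frac{1}{28} \frac{1}{264 - 205} \left(\left(-1\right) \left(-205\right) - -150920\right)}{51668} = \frac{205 + 150920}{28 \cdot 59} \cdot \frac{1}{51668} = \frac{1}{28} \cdot \frac{1}{59} \cdot 151125 \cdot \frac{1}{51668} = \frac{151125}{1652} \cdot \frac{1}{51668} = \frac{151125}{85355536}$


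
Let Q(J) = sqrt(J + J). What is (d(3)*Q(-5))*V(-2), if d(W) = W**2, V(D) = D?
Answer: -18*I*sqrt(10) ≈ -56.921*I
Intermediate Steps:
Q(J) = sqrt(2)*sqrt(J) (Q(J) = sqrt(2*J) = sqrt(2)*sqrt(J))
(d(3)*Q(-5))*V(-2) = (3**2*(sqrt(2)*sqrt(-5)))*(-2) = (9*(sqrt(2)*(I*sqrt(5))))*(-2) = (9*(I*sqrt(10)))*(-2) = (9*I*sqrt(10))*(-2) = -18*I*sqrt(10)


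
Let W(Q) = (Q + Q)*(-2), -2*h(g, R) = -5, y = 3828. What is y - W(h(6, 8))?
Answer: 3838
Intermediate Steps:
h(g, R) = 5/2 (h(g, R) = -½*(-5) = 5/2)
W(Q) = -4*Q (W(Q) = (2*Q)*(-2) = -4*Q)
y - W(h(6, 8)) = 3828 - (-4)*5/2 = 3828 - 1*(-10) = 3828 + 10 = 3838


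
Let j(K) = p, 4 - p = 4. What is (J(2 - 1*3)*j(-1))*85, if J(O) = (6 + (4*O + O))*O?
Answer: 0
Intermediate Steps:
p = 0 (p = 4 - 1*4 = 4 - 4 = 0)
j(K) = 0
J(O) = O*(6 + 5*O) (J(O) = (6 + 5*O)*O = O*(6 + 5*O))
(J(2 - 1*3)*j(-1))*85 = (((2 - 1*3)*(6 + 5*(2 - 1*3)))*0)*85 = (((2 - 3)*(6 + 5*(2 - 3)))*0)*85 = (-(6 + 5*(-1))*0)*85 = (-(6 - 5)*0)*85 = (-1*1*0)*85 = -1*0*85 = 0*85 = 0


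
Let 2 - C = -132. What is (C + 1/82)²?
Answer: 120758121/6724 ≈ 17959.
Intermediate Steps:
C = 134 (C = 2 - 1*(-132) = 2 + 132 = 134)
(C + 1/82)² = (134 + 1/82)² = (10989/82)² = 120758121/6724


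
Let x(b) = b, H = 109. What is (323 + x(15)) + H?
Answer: 447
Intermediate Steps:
(323 + x(15)) + H = (323 + 15) + 109 = 338 + 109 = 447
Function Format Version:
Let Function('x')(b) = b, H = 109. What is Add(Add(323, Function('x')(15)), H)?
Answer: 447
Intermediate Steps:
Add(Add(323, Function('x')(15)), H) = Add(Add(323, 15), 109) = Add(338, 109) = 447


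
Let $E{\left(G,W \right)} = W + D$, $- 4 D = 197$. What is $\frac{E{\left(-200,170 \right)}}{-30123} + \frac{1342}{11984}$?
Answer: $\frac{6496333}{60165672} \approx 0.10797$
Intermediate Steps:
$D = - \frac{197}{4}$ ($D = \left(- \frac{1}{4}\right) 197 = - \frac{197}{4} \approx -49.25$)
$E{\left(G,W \right)} = - \frac{197}{4} + W$ ($E{\left(G,W \right)} = W - \frac{197}{4} = - \frac{197}{4} + W$)
$\frac{E{\left(-200,170 \right)}}{-30123} + \frac{1342}{11984} = \frac{- \frac{197}{4} + 170}{-30123} + \frac{1342}{11984} = \frac{483}{4} \left(- \frac{1}{30123}\right) + 1342 \cdot \frac{1}{11984} = - \frac{161}{40164} + \frac{671}{5992} = \frac{6496333}{60165672}$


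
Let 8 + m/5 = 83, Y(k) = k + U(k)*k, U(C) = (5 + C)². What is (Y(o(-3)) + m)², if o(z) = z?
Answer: 129600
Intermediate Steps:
Y(k) = k + k*(5 + k)² (Y(k) = k + (5 + k)²*k = k + k*(5 + k)²)
m = 375 (m = -40 + 5*83 = -40 + 415 = 375)
(Y(o(-3)) + m)² = (-3*(1 + (5 - 3)²) + 375)² = (-3*(1 + 2²) + 375)² = (-3*(1 + 4) + 375)² = (-3*5 + 375)² = (-15 + 375)² = 360² = 129600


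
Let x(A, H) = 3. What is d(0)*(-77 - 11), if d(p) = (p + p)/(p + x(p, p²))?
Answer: 0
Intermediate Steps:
d(p) = 2*p/(3 + p) (d(p) = (p + p)/(p + 3) = (2*p)/(3 + p) = 2*p/(3 + p))
d(0)*(-77 - 11) = (2*0/(3 + 0))*(-77 - 11) = (2*0/3)*(-88) = (2*0*(⅓))*(-88) = 0*(-88) = 0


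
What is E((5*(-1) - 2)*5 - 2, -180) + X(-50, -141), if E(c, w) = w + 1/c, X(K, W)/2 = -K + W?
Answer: -13395/37 ≈ -362.03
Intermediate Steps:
X(K, W) = -2*K + 2*W (X(K, W) = 2*(-K + W) = 2*(W - K) = -2*K + 2*W)
E((5*(-1) - 2)*5 - 2, -180) + X(-50, -141) = (-180 + 1/((5*(-1) - 2)*5 - 2)) + (-2*(-50) + 2*(-141)) = (-180 + 1/((-5 - 2)*5 - 2)) + (100 - 282) = (-180 + 1/(-7*5 - 2)) - 182 = (-180 + 1/(-35 - 2)) - 182 = (-180 + 1/(-37)) - 182 = (-180 - 1/37) - 182 = -6661/37 - 182 = -13395/37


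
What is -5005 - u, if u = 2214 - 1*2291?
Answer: -4928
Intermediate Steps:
u = -77 (u = 2214 - 2291 = -77)
-5005 - u = -5005 - 1*(-77) = -5005 + 77 = -4928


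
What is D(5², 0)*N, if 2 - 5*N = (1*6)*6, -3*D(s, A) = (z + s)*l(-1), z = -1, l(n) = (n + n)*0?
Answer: 0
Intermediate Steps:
l(n) = 0 (l(n) = (2*n)*0 = 0)
D(s, A) = 0 (D(s, A) = -(-1 + s)*0/3 = -⅓*0 = 0)
N = -34/5 (N = ⅖ - 1*6*6/5 = ⅖ - 6*6/5 = ⅖ - ⅕*36 = ⅖ - 36/5 = -34/5 ≈ -6.8000)
D(5², 0)*N = 0*(-34/5) = 0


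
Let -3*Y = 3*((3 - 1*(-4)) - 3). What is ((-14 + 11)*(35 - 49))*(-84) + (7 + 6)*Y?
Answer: -3580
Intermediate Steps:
Y = -4 (Y = -((3 - 1*(-4)) - 3) = -((3 + 4) - 3) = -(7 - 3) = -4 ≈ -4.0000)
((-14 + 11)*(35 - 49))*(-84) + (7 + 6)*Y = ((-14 + 11)*(35 - 49))*(-84) + (7 + 6)*(-4) = -3*(-14)*(-84) + 13*(-4) = 42*(-84) - 52 = -3528 - 52 = -3580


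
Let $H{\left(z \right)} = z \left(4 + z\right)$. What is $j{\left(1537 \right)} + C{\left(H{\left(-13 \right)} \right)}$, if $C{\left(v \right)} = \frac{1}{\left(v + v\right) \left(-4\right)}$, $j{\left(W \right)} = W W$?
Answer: $\frac{2211177383}{936} \approx 2.3624 \cdot 10^{6}$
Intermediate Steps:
$j{\left(W \right)} = W^{2}$
$C{\left(v \right)} = - \frac{1}{8 v}$ ($C{\left(v \right)} = \frac{1}{2 v \left(-4\right)} = \frac{1}{\left(-8\right) v} = - \frac{1}{8 v}$)
$j{\left(1537 \right)} + C{\left(H{\left(-13 \right)} \right)} = 1537^{2} - \frac{1}{8 \left(- 13 \left(4 - 13\right)\right)} = 2362369 - \frac{1}{8 \left(\left(-13\right) \left(-9\right)\right)} = 2362369 - \frac{1}{8 \cdot 117} = 2362369 - \frac{1}{936} = \frac{2211177383}{936}$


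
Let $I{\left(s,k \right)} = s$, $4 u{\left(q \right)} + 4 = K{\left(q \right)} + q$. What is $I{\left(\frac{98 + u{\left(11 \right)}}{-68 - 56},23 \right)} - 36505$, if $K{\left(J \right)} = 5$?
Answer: $- \frac{4526721}{124} \approx -36506.0$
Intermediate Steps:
$u{\left(q \right)} = \frac{1}{4} + \frac{q}{4}$ ($u{\left(q \right)} = -1 + \frac{5 + q}{4} = -1 + \left(\frac{5}{4} + \frac{q}{4}\right) = \frac{1}{4} + \frac{q}{4}$)
$I{\left(\frac{98 + u{\left(11 \right)}}{-68 - 56},23 \right)} - 36505 = \frac{98 + \left(\frac{1}{4} + \frac{1}{4} \cdot 11\right)}{-68 - 56} - 36505 = \frac{98 + \left(\frac{1}{4} + \frac{11}{4}\right)}{-124} - 36505 = \left(98 + 3\right) \left(- \frac{1}{124}\right) - 36505 = 101 \left(- \frac{1}{124}\right) - 36505 = - \frac{101}{124} - 36505 = - \frac{4526721}{124}$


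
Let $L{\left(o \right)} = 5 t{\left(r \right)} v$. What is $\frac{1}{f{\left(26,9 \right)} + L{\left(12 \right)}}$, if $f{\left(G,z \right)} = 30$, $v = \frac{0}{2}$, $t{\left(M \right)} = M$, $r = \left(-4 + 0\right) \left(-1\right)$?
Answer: $\frac{1}{30} \approx 0.033333$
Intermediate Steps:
$r = 4$ ($r = \left(-4\right) \left(-1\right) = 4$)
$v = 0$ ($v = 0 \cdot \frac{1}{2} = 0$)
$L{\left(o \right)} = 0$ ($L{\left(o \right)} = 5 \cdot 4 \cdot 0 = 20 \cdot 0 = 0$)
$\frac{1}{f{\left(26,9 \right)} + L{\left(12 \right)}} = \frac{1}{30 + 0} = \frac{1}{30}$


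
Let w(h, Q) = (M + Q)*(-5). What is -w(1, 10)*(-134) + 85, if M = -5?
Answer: -3265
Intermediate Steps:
w(h, Q) = 25 - 5*Q (w(h, Q) = (-5 + Q)*(-5) = 25 - 5*Q)
-w(1, 10)*(-134) + 85 = -(25 - 5*10)*(-134) + 85 = -(25 - 50)*(-134) + 85 = -1*(-25)*(-134) + 85 = 25*(-134) + 85 = -3350 + 85 = -3265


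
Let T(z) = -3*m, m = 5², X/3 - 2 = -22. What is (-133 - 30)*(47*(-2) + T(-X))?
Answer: 27547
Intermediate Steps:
X = -60 (X = 6 + 3*(-22) = 6 - 66 = -60)
m = 25
T(z) = -75 (T(z) = -3*25 = -75)
(-133 - 30)*(47*(-2) + T(-X)) = (-133 - 30)*(47*(-2) - 75) = -163*(-94 - 75) = -163*(-169) = 27547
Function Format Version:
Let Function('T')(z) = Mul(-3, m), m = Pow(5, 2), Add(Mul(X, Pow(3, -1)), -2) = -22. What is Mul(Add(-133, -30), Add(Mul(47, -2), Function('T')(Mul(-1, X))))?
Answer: 27547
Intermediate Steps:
X = -60 (X = Add(6, Mul(3, -22)) = Add(6, -66) = -60)
m = 25
Function('T')(z) = -75 (Function('T')(z) = Mul(-3, 25) = -75)
Mul(Add(-133, -30), Add(Mul(47, -2), Function('T')(Mul(-1, X)))) = Mul(Add(-133, -30), Add(Mul(47, -2), -75)) = Mul(-163, Add(-94, -75)) = Mul(-163, -169) = 27547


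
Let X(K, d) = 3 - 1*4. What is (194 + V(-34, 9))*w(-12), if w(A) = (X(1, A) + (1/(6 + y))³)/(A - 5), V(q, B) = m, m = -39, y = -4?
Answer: 1085/136 ≈ 7.9779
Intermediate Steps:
V(q, B) = -39
X(K, d) = -1 (X(K, d) = 3 - 4 = -1)
w(A) = -7/(8*(-5 + A)) (w(A) = (-1 + (1/(6 - 4))³)/(A - 5) = (-1 + (1/2)³)/(-5 + A) = (-1 + (½)³)/(-5 + A) = (-1 + ⅛)/(-5 + A) = -7/(8*(-5 + A)))
(194 + V(-34, 9))*w(-12) = (194 - 39)*(-7/(-40 + 8*(-12))) = 155*(-7/(-40 - 96)) = 155*(-7/(-136)) = 155*(-7*(-1/136)) = 155*(7/136) = 1085/136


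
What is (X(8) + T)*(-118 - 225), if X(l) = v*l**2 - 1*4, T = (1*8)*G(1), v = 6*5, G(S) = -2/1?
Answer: -651700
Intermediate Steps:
G(S) = -2 (G(S) = -2*1 = -2)
v = 30
T = -16 (T = (1*8)*(-2) = 8*(-2) = -16)
X(l) = -4 + 30*l**2 (X(l) = 30*l**2 - 1*4 = 30*l**2 - 4 = -4 + 30*l**2)
(X(8) + T)*(-118 - 225) = ((-4 + 30*8**2) - 16)*(-118 - 225) = ((-4 + 30*64) - 16)*(-343) = ((-4 + 1920) - 16)*(-343) = (1916 - 16)*(-343) = 1900*(-343) = -651700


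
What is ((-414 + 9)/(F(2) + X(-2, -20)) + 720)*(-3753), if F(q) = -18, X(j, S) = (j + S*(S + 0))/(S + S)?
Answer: -1540906740/559 ≈ -2.7565e+6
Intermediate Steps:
X(j, S) = (j + S²)/(2*S) (X(j, S) = (j + S*S)/((2*S)) = (j + S²)*(1/(2*S)) = (j + S²)/(2*S))
((-414 + 9)/(F(2) + X(-2, -20)) + 720)*(-3753) = ((-414 + 9)/(-18 + (½)*(-2 + (-20)²)/(-20)) + 720)*(-3753) = (-405/(-18 + (½)*(-1/20)*(-2 + 400)) + 720)*(-3753) = (-405/(-18 + (½)*(-1/20)*398) + 720)*(-3753) = (-405/(-18 - 199/20) + 720)*(-3753) = (-405/(-559/20) + 720)*(-3753) = (-405*(-20/559) + 720)*(-3753) = (8100/559 + 720)*(-3753) = (410580/559)*(-3753) = -1540906740/559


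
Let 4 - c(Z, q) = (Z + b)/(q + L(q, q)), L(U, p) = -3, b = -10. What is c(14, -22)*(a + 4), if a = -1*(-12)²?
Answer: -2912/5 ≈ -582.40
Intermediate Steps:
c(Z, q) = 4 - (-10 + Z)/(-3 + q) (c(Z, q) = 4 - (Z - 10)/(q - 3) = 4 - (-10 + Z)/(-3 + q))
a = -144 (a = -1*144 = -144)
c(14, -22)*(a + 4) = ((-2 - 1*14 + 4*(-22))/(-3 - 22))*(-144 + 4) = ((-2 - 14 - 88)/(-25))*(-140) = -1/25*(-104)*(-140) = (104/25)*(-140) = -2912/5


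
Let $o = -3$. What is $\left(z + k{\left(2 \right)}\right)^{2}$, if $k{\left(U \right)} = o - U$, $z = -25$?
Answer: $900$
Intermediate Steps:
$k{\left(U \right)} = -3 - U$
$\left(z + k{\left(2 \right)}\right)^{2} = \left(-25 - 5\right)^{2} = \left(-30\right)^{2} = 900$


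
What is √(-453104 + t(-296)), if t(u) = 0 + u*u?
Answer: 4*I*√22843 ≈ 604.56*I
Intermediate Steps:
t(u) = u² (t(u) = 0 + u² = u²)
√(-453104 + t(-296)) = √(-453104 + (-296)²) = √(-453104 + 87616) = √(-365488) = 4*I*√22843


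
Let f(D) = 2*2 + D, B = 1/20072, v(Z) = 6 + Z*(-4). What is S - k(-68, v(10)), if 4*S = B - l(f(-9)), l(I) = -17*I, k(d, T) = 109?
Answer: -10457511/80288 ≈ -130.25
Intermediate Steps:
v(Z) = 6 - 4*Z
B = 1/20072 ≈ 4.9821e-5
f(D) = 4 + D
S = -1706119/80288 (S = (1/20072 - (-17)*(4 - 9))/4 = (1/20072 - (-17)*(-5))/4 = (1/20072 - 1*85)/4 = (1/20072 - 85)/4 = (¼)*(-1706119/20072) = -1706119/80288 ≈ -21.250)
S - k(-68, v(10)) = -1706119/80288 - 1*109 = -1706119/80288 - 109 = -10457511/80288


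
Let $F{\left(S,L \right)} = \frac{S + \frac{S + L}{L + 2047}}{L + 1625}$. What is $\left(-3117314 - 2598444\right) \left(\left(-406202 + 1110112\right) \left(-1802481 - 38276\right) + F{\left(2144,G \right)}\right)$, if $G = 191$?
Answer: $\frac{15049891163870732056059287}{2032104} \approx 7.4061 \cdot 10^{18}$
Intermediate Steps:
$F{\left(S,L \right)} = \frac{S + \frac{L + S}{2047 + L}}{1625 + L}$
$\left(-3117314 - 2598444\right) \left(\left(-406202 + 1110112\right) \left(-1802481 - 38276\right) + F{\left(2144,G \right)}\right) = \left(-3117314 - 2598444\right) \left(\left(-406202 + 1110112\right) \left(-1802481 - 38276\right) + \frac{191 + 2048 \cdot 2144 + 191 \cdot 2144}{3326375 + 191^{2} + 3672 \cdot 191}\right) = - 5715758 \left(703910 \left(-1840757\right) + \frac{191 + 4390912 + 409504}{3326375 + 36481 + 701352}\right) = - 5715758 \left(-1295727259870 + \frac{1}{4064208} \cdot 4800607\right) = - 5715758 \left(-1295727259870 + \frac{4800607}{4064208}\right) = \left(-5715758\right) \left(- \frac{5266105095376932353}{4064208}\right) = \frac{15049891163870732056059287}{2032104}$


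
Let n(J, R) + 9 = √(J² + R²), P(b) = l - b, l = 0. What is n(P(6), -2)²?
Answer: 121 - 36*√10 ≈ 7.1580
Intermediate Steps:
P(b) = -b (P(b) = 0 - b = -b)
n(J, R) = -9 + √(J² + R²)
n(P(6), -2)² = (-9 + √((-1*6)² + (-2)²))² = (-9 + √((-6)² + 4))² = (-9 + √(36 + 4))² = (-9 + √40)² = (-9 + 2*√10)²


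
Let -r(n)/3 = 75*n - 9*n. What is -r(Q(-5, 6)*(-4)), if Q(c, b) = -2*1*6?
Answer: 9504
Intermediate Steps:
Q(c, b) = -12 (Q(c, b) = -2*6 = -12)
r(n) = -198*n (r(n) = -3*(75*n - 9*n) = -198*n)
-r(Q(-5, 6)*(-4)) = -(-198)*(-12*(-4)) = -(-198)*48 = -1*(-9504) = 9504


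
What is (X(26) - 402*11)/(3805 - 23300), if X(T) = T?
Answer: 628/2785 ≈ 0.22549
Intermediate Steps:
(X(26) - 402*11)/(3805 - 23300) = (26 - 402*11)/(3805 - 23300) = (26 - 4422)/(-19495) = -4396*(-1/19495) = 628/2785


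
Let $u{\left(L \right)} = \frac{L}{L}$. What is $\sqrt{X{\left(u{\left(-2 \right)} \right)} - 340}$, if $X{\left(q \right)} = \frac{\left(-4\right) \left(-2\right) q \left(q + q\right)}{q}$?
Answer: $18 i \approx 18.0 i$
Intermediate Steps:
$u{\left(L \right)} = 1$
$X{\left(q \right)} = 16 q$ ($X{\left(q \right)} = \frac{8 q 2 q}{q} = \frac{8 \cdot 2 q^{2}}{q} = \frac{16 q^{2}}{q} = 16 q$)
$\sqrt{X{\left(u{\left(-2 \right)} \right)} - 340} = \sqrt{16 \cdot 1 - 340} = \sqrt{16 - 340} = \sqrt{-324} = 18 i$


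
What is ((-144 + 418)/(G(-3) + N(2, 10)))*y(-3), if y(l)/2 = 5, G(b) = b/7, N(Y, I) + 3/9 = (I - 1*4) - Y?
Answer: 14385/17 ≈ 846.18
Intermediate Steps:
N(Y, I) = -13/3 + I - Y (N(Y, I) = -1/3 + ((I - 1*4) - Y) = -1/3 + ((I - 4) - Y) = -1/3 + ((-4 + I) - Y) = -1/3 + (-4 + I - Y) = -13/3 + I - Y)
G(b) = b/7 (G(b) = b*(1/7) = b/7)
y(l) = 10 (y(l) = 2*5 = 10)
((-144 + 418)/(G(-3) + N(2, 10)))*y(-3) = ((-144 + 418)/((1/7)*(-3) + (-13/3 + 10 - 1*2)))*10 = (274/(-3/7 + (-13/3 + 10 - 2)))*10 = (274/(-3/7 + 11/3))*10 = (274/(68/21))*10 = (274*(21/68))*10 = (2877/34)*10 = 14385/17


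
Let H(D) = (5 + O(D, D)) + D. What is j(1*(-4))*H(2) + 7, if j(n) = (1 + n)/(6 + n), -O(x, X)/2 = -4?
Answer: -31/2 ≈ -15.500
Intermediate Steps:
O(x, X) = 8 (O(x, X) = -2*(-4) = 8)
H(D) = 13 + D (H(D) = (5 + 8) + D = 13 + D)
j(n) = (1 + n)/(6 + n)
j(1*(-4))*H(2) + 7 = ((1 + 1*(-4))/(6 + 1*(-4)))*(13 + 2) + 7 = ((1 - 4)/(6 - 4))*15 + 7 = (-3/2)*15 + 7 = ((½)*(-3))*15 + 7 = -3/2*15 + 7 = -45/2 + 7 = -31/2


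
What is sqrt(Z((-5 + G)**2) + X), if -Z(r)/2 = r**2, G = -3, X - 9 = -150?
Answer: I*sqrt(8333) ≈ 91.285*I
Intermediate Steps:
X = -141 (X = 9 - 150 = -141)
Z(r) = -2*r**2
sqrt(Z((-5 + G)**2) + X) = sqrt(-2*(-5 - 3)**4 - 141) = sqrt(-2*((-8)**2)**2 - 141) = sqrt(-2*64**2 - 141) = sqrt(-2*4096 - 141) = sqrt(-8192 - 141) = sqrt(-8333) = I*sqrt(8333)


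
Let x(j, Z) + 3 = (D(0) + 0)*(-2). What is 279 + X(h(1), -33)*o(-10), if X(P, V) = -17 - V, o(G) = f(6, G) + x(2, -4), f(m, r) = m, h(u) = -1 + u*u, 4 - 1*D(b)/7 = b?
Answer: -569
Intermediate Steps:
D(b) = 28 - 7*b
h(u) = -1 + u²
x(j, Z) = -59 (x(j, Z) = -3 + ((28 - 7*0) + 0)*(-2) = -3 + ((28 + 0) + 0)*(-2) = -3 + (28 + 0)*(-2) = -3 + 28*(-2) = -3 - 56 = -59)
o(G) = -53 (o(G) = 6 - 59 = -53)
279 + X(h(1), -33)*o(-10) = 279 + (-17 - 1*(-33))*(-53) = 279 + (-17 + 33)*(-53) = 279 + 16*(-53) = 279 - 848 = -569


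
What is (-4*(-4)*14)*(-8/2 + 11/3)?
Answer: -224/3 ≈ -74.667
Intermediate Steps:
(-4*(-4)*14)*(-8/2 + 11/3) = (16*14)*(-8*½ + 11*(⅓)) = 224*(-4 + 11/3) = 224*(-⅓) = -224/3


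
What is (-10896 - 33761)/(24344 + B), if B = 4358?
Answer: -44657/28702 ≈ -1.5559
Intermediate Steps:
(-10896 - 33761)/(24344 + B) = (-10896 - 33761)/(24344 + 4358) = -44657/28702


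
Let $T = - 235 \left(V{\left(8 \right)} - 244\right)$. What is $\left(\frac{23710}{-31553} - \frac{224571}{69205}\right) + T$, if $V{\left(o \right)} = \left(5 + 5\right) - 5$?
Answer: $\frac{122634591885912}{2183625365} \approx 56161.0$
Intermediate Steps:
$V{\left(o \right)} = 5$ ($V{\left(o \right)} = 10 - 5 = 5$)
$T = 56165$ ($T = - 235 \left(5 - 244\right) = \left(-235\right) \left(-239\right) = 56165$)
$\left(\frac{23710}{-31553} - \frac{224571}{69205}\right) + T = \left(\frac{23710}{-31553} - \frac{224571}{69205}\right) + 56165 = \left(23710 \left(- \frac{1}{31553}\right) - \frac{224571}{69205}\right) + 56165 = \left(- \frac{23710}{31553} - \frac{224571}{69205}\right) + 56165 = - \frac{8726739313}{2183625365} + 56165 = \frac{122634591885912}{2183625365}$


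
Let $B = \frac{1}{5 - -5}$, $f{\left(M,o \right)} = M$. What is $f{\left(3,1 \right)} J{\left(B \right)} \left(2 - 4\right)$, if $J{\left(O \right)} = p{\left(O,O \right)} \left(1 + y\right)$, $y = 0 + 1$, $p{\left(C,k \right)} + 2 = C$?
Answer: $\frac{114}{5} \approx 22.8$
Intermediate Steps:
$p{\left(C,k \right)} = -2 + C$
$y = 1$
$B = \frac{1}{10}$ ($B = \frac{1}{5 + 5} = \frac{1}{10} \approx 0.1$)
$J{\left(O \right)} = -4 + 2 O$ ($J{\left(O \right)} = \left(-2 + O\right) \left(1 + 1\right) = \left(-2 + O\right) 2 = -4 + 2 O$)
$f{\left(3,1 \right)} J{\left(B \right)} \left(2 - 4\right) = 3 \left(-4 + 2 \cdot \frac{1}{10}\right) \left(2 - 4\right) = 3 \left(-4 + \frac{1}{5}\right) \left(-2\right) = 3 \left(- \frac{19}{5}\right) \left(-2\right) = \left(- \frac{57}{5}\right) \left(-2\right) = \frac{114}{5}$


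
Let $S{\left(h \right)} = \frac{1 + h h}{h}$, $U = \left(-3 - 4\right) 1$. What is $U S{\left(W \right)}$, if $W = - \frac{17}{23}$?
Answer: $\frac{5726}{391} \approx 14.645$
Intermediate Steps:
$W = - \frac{17}{23}$ ($W = \left(-17\right) \frac{1}{23} = - \frac{17}{23} \approx -0.73913$)
$U = -7$ ($U = \left(-7\right) 1 = -7$)
$S{\left(h \right)} = \frac{1 + h^{2}}{h}$
$U S{\left(W \right)} = - 7 \left(- \frac{17}{23} + \frac{1}{- \frac{17}{23}}\right) = - 7 \left(- \frac{17}{23} - \frac{23}{17}\right) = \left(-7\right) \left(- \frac{818}{391}\right) = \frac{5726}{391}$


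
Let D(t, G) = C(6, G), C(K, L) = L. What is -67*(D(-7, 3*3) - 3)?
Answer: -402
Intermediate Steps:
D(t, G) = G
-67*(D(-7, 3*3) - 3) = -67*(3*3 - 3) = -67*(9 - 3) = -67*6 = -402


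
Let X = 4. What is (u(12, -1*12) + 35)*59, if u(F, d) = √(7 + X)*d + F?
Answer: 2773 - 708*√11 ≈ 424.83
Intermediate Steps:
u(F, d) = F + d*√11 (u(F, d) = √(7 + 4)*d + F = √11*d + F = d*√11 + F = F + d*√11)
(u(12, -1*12) + 35)*59 = ((12 + (-1*12)*√11) + 35)*59 = ((12 - 12*√11) + 35)*59 = (47 - 12*√11)*59 = 2773 - 708*√11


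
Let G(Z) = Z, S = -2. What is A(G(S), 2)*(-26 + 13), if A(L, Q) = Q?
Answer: -26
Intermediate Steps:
A(G(S), 2)*(-26 + 13) = 2*(-26 + 13) = 2*(-13) = -26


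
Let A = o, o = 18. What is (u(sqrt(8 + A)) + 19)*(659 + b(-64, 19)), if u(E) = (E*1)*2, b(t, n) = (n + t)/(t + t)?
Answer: 1603543/128 + 84397*sqrt(26)/64 ≈ 19252.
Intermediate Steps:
b(t, n) = (n + t)/(2*t) (b(t, n) = (n + t)/((2*t)) = (n + t)*(1/(2*t)) = (n + t)/(2*t))
A = 18
u(E) = 2*E (u(E) = E*2 = 2*E)
(u(sqrt(8 + A)) + 19)*(659 + b(-64, 19)) = (2*sqrt(8 + 18) + 19)*(659 + (1/2)*(19 - 64)/(-64)) = (2*sqrt(26) + 19)*(659 + (1/2)*(-1/64)*(-45)) = (19 + 2*sqrt(26))*(659 + 45/128) = (19 + 2*sqrt(26))*(84397/128) = 1603543/128 + 84397*sqrt(26)/64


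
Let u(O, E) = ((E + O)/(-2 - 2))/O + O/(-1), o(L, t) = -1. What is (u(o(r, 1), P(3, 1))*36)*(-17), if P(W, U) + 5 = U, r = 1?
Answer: 153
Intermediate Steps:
P(W, U) = -5 + U
u(O, E) = -O + (-E/4 - O/4)/O (u(O, E) = ((E + O)/(-4))/O + O*(-1) = ((E + O)*(-¼))/O - O = (-E/4 - O/4)/O - O = -O + (-E/4 - O/4)/O)
(u(o(r, 1), P(3, 1))*36)*(-17) = ((-¼ - 1*(-1) - ¼*(-5 + 1)/(-1))*36)*(-17) = ((-¼ + 1 - ¼*(-4)*(-1))*36)*(-17) = ((-¼ + 1 - 1)*36)*(-17) = -¼*36*(-17) = -9*(-17) = 153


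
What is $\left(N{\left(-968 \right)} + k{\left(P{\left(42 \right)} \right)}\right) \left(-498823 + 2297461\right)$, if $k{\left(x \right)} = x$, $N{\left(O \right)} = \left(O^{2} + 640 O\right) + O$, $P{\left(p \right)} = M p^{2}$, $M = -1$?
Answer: $566160880536$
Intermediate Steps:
$P{\left(p \right)} = - p^{2}$
$N{\left(O \right)} = O^{2} + 641 O$
$\left(N{\left(-968 \right)} + k{\left(P{\left(42 \right)} \right)}\right) \left(-498823 + 2297461\right) = \left(- 968 \left(641 - 968\right) - 42^{2}\right) \left(-498823 + 2297461\right) = \left(\left(-968\right) \left(-327\right) - 1764\right) 1798638 = \left(316536 - 1764\right) 1798638 = 314772 \cdot 1798638 = 566160880536$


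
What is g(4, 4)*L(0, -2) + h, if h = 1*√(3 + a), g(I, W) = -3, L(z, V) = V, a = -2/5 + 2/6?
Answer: 6 + 2*√165/15 ≈ 7.7127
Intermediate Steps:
a = -1/15 (a = -2*⅕ + 2*(⅙) = -⅖ + ⅓ = -1/15 ≈ -0.066667)
h = 2*√165/15 (h = 1*√(3 - 1/15) = 1*√(44/15) = 1*(2*√165/15) = 2*√165/15 ≈ 1.7127)
g(4, 4)*L(0, -2) + h = -3*(-2) + 2*√165/15 = 6 + 2*√165/15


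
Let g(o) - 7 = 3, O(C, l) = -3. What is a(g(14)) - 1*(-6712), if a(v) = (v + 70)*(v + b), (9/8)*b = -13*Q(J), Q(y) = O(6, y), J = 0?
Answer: 30856/3 ≈ 10285.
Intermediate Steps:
Q(y) = -3
g(o) = 10 (g(o) = 7 + 3 = 10)
b = 104/3 (b = 8*(-13*(-3))/9 = (8/9)*39 = 104/3 ≈ 34.667)
a(v) = (70 + v)*(104/3 + v) (a(v) = (v + 70)*(v + 104/3) = (70 + v)*(104/3 + v))
a(g(14)) - 1*(-6712) = (7280/3 + 10**2 + (314/3)*10) - 1*(-6712) = (7280/3 + 100 + 3140/3) + 6712 = 10720/3 + 6712 = 30856/3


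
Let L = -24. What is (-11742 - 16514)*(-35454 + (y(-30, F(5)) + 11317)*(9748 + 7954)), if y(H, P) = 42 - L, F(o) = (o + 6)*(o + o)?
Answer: -5692634937472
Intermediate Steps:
F(o) = 2*o*(6 + o) (F(o) = (6 + o)*(2*o) = 2*o*(6 + o))
y(H, P) = 66 (y(H, P) = 42 - 1*(-24) = 42 + 24 = 66)
(-11742 - 16514)*(-35454 + (y(-30, F(5)) + 11317)*(9748 + 7954)) = (-11742 - 16514)*(-35454 + (66 + 11317)*(9748 + 7954)) = -28256*(-35454 + 11383*17702) = -28256*(-35454 + 201501866) = -28256*201466412 = -5692634937472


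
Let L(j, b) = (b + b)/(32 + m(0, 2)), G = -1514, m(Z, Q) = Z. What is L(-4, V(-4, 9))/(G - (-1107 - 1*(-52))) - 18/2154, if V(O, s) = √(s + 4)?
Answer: -3/359 - √13/7344 ≈ -0.0088475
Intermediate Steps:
V(O, s) = √(4 + s)
L(j, b) = b/16 (L(j, b) = (b + b)/(32 + 0) = (2*b)/32 = (2*b)*(1/32) = b/16)
L(-4, V(-4, 9))/(G - (-1107 - 1*(-52))) - 18/2154 = (√(4 + 9)/16)/(-1514 - (-1107 - 1*(-52))) - 18/2154 = (√13/16)/(-1514 - (-1107 + 52)) - 18*1/2154 = (√13/16)/(-1514 - 1*(-1055)) - 3/359 = (√13/16)/(-1514 + 1055) - 3/359 = (√13/16)/(-459) - 3/359 = (√13/16)*(-1/459) - 3/359 = -√13/7344 - 3/359 = -3/359 - √13/7344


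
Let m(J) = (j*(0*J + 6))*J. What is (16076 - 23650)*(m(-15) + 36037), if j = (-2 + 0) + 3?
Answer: -272262578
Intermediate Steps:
j = 1 (j = -2 + 3 = 1)
m(J) = 6*J (m(J) = (1*(0*J + 6))*J = (1*(0 + 6))*J = (1*6)*J = 6*J)
(16076 - 23650)*(m(-15) + 36037) = (16076 - 23650)*(6*(-15) + 36037) = -7574*(-90 + 36037) = -7574*35947 = -272262578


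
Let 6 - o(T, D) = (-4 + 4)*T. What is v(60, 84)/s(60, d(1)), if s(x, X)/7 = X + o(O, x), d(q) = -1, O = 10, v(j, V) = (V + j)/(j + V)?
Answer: 1/35 ≈ 0.028571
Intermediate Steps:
v(j, V) = 1 (v(j, V) = (V + j)/(V + j) = 1)
o(T, D) = 6 (o(T, D) = 6 - (-4 + 4)*T = 6 - 0*T = 6 - 1*0 = 6 + 0 = 6)
s(x, X) = 42 + 7*X (s(x, X) = 7*(X + 6) = 7*(6 + X) = 42 + 7*X)
v(60, 84)/s(60, d(1)) = 1/(42 + 7*(-1)) = 1/(42 - 7) = 1/35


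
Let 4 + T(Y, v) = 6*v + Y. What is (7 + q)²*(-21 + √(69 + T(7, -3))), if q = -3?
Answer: -336 + 48*√6 ≈ -218.42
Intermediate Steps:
T(Y, v) = -4 + Y + 6*v (T(Y, v) = -4 + (6*v + Y) = -4 + (Y + 6*v) = -4 + Y + 6*v)
(7 + q)²*(-21 + √(69 + T(7, -3))) = (7 - 3)²*(-21 + √(69 + (-4 + 7 + 6*(-3)))) = 4²*(-21 + √(69 + (-4 + 7 - 18))) = 16*(-21 + √(69 - 15)) = 16*(-21 + √54) = 16*(-21 + 3*√6) = -336 + 48*√6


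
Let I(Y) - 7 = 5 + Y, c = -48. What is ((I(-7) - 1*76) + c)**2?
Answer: 14161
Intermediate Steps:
I(Y) = 12 + Y (I(Y) = 7 + (5 + Y) = 12 + Y)
((I(-7) - 1*76) + c)**2 = (((12 - 7) - 1*76) - 48)**2 = ((5 - 76) - 48)**2 = (-71 - 48)**2 = (-119)**2 = 14161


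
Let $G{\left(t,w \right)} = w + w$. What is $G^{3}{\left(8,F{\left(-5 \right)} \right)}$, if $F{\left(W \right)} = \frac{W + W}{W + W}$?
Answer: $8$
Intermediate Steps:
$F{\left(W \right)} = 1$ ($F{\left(W \right)} = \frac{2 W}{2 W} = 2 W \frac{1}{2 W} = 1$)
$G{\left(t,w \right)} = 2 w$
$G^{3}{\left(8,F{\left(-5 \right)} \right)} = \left(2 \cdot 1\right)^{3} = 2^{3} = 8$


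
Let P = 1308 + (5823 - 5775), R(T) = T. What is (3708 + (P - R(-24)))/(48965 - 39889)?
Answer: 1272/2269 ≈ 0.56060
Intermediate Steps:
P = 1356 (P = 1308 + 48 = 1356)
(3708 + (P - R(-24)))/(48965 - 39889) = (3708 + (1356 - 1*(-24)))/(48965 - 39889) = (3708 + (1356 + 24))/9076 = (3708 + 1380)*(1/9076) = 5088*(1/9076) = 1272/2269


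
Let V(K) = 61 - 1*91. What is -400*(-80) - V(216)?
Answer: 32030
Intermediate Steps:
V(K) = -30 (V(K) = 61 - 91 = -30)
-400*(-80) - V(216) = -400*(-80) - 1*(-30) = 32000 + 30 = 32030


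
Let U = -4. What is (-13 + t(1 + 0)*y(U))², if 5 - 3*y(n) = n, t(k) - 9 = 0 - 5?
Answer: 1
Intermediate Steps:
t(k) = 4 (t(k) = 9 + (0 - 5) = 9 - 5 = 4)
y(n) = 5/3 - n/3
(-13 + t(1 + 0)*y(U))² = (-13 + 4*(5/3 - ⅓*(-4)))² = (-13 + 4*(5/3 + 4/3))² = (-13 + 4*3)² = (-13 + 12)² = (-1)² = 1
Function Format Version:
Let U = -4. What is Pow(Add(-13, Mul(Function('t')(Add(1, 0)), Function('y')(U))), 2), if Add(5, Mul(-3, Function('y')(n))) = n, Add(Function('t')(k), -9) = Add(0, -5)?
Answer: 1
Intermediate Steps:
Function('t')(k) = 4 (Function('t')(k) = Add(9, Add(0, -5)) = Add(9, -5) = 4)
Function('y')(n) = Add(Rational(5, 3), Mul(Rational(-1, 3), n))
Pow(Add(-13, Mul(Function('t')(Add(1, 0)), Function('y')(U))), 2) = Pow(Add(-13, Mul(4, Add(Rational(5, 3), Mul(Rational(-1, 3), -4)))), 2) = Pow(Add(-13, Mul(4, Add(Rational(5, 3), Rational(4, 3)))), 2) = Pow(Add(-13, Mul(4, 3)), 2) = Pow(Add(-13, 12), 2) = Pow(-1, 2) = 1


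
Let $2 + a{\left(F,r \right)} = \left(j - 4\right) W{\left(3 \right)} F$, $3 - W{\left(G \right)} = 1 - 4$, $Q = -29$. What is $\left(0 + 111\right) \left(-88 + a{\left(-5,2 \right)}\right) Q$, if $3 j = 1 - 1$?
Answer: $-96570$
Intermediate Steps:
$W{\left(G \right)} = 6$ ($W{\left(G \right)} = 3 - \left(1 - 4\right) = 3 - -3 = 3 + 3 = 6$)
$j = 0$ ($j = \frac{1 - 1}{3} = \frac{1}{3} \cdot 0 = 0$)
$a{\left(F,r \right)} = -2 - 24 F$ ($a{\left(F,r \right)} = -2 + \left(0 - 4\right) 6 F = -2 + \left(-4\right) 6 F = -2 - 24 F$)
$\left(0 + 111\right) \left(-88 + a{\left(-5,2 \right)}\right) Q = \left(0 + 111\right) \left(-88 - -118\right) \left(-29\right) = 111 \left(-88 + \left(-2 + 120\right)\right) \left(-29\right) = 111 \left(-88 + 118\right) \left(-29\right) = 111 \cdot 30 \left(-29\right) = 3330 \left(-29\right) = -96570$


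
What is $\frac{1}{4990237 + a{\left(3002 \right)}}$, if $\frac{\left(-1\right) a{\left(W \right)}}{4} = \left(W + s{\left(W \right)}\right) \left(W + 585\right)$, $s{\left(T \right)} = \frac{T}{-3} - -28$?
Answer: $- \frac{3}{72379913} \approx -4.1448 \cdot 10^{-8}$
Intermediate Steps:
$s{\left(T \right)} = 28 - \frac{T}{3}$ ($s{\left(T \right)} = T \left(- \frac{1}{3}\right) + 28 = - \frac{T}{3} + 28 = 28 - \frac{T}{3}$)
$a{\left(W \right)} = - 4 \left(28 + \frac{2 W}{3}\right) \left(585 + W\right)$ ($a{\left(W \right)} = - 4 \left(W - \left(-28 + \frac{W}{3}\right)\right) \left(W + 585\right) = - 4 \left(28 + \frac{2 W}{3}\right) \left(585 + W\right)$)
$\frac{1}{4990237 + a{\left(3002 \right)}} = \frac{1}{4990237 - \left(5084864 + \frac{72096032}{3}\right)} = \frac{1}{4990237 - \frac{87350624}{3}} = \frac{1}{- \frac{72379913}{3}} = - \frac{3}{72379913}$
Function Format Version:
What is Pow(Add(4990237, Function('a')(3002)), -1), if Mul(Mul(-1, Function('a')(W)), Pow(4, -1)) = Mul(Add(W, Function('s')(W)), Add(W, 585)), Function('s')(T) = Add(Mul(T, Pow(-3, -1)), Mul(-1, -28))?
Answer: Rational(-3, 72379913) ≈ -4.1448e-8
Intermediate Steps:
Function('s')(T) = Add(28, Mul(Rational(-1, 3), T)) (Function('s')(T) = Add(Mul(T, Rational(-1, 3)), 28) = Add(Mul(Rational(-1, 3), T), 28) = Add(28, Mul(Rational(-1, 3), T)))
Function('a')(W) = Mul(-4, Add(28, Mul(Rational(2, 3), W)), Add(585, W)) (Function('a')(W) = Mul(-4, Mul(Add(W, Add(28, Mul(Rational(-1, 3), W))), Add(W, 585))) = Mul(-4, Mul(Add(28, Mul(Rational(2, 3), W)), Add(585, W))) = Mul(-4, Add(28, Mul(Rational(2, 3), W)), Add(585, W)))
Pow(Add(4990237, Function('a')(3002)), -1) = Pow(Add(4990237, Add(-65520, Mul(-1672, 3002), Mul(Rational(-8, 3), Pow(3002, 2)))), -1) = Pow(Add(4990237, Add(-65520, -5019344, Mul(Rational(-8, 3), 9012004))), -1) = Pow(Add(4990237, Add(-65520, -5019344, Rational(-72096032, 3))), -1) = Pow(Add(4990237, Rational(-87350624, 3)), -1) = Pow(Rational(-72379913, 3), -1) = Rational(-3, 72379913)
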